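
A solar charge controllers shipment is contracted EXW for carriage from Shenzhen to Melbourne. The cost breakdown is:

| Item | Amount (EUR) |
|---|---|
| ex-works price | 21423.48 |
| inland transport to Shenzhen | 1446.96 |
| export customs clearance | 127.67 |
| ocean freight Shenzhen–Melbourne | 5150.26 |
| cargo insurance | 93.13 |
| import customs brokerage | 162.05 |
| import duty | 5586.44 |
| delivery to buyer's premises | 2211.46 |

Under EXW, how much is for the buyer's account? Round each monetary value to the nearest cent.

EXW: the seller makes goods available at their premises; the buyer bears all onward costs.
Seller's account: goods 21423.48 = 21423.48
Buyer's account: inland to port 1446.96 + export clearance 127.67 + freight 5150.26 + insurance 93.13 + brokerage 162.05 + duty 5586.44 + delivery 2211.46 = 14777.97

Buyer's account: EUR 14777.97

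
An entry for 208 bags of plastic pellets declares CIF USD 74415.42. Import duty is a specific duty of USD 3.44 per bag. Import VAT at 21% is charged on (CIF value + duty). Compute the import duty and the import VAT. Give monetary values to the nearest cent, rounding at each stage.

Import duty: USD 715.52; import VAT: USD 15777.50

Import duty = 208 × 3.44 = 715.52
VAT base = CIF + duty = 74415.42 + 715.52 = 75130.94
Import VAT = 75130.94 × 21% = 15777.50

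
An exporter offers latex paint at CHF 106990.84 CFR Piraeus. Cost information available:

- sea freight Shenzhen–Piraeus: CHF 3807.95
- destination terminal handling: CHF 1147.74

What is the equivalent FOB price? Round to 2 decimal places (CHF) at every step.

Not relevant to the conversion: destination terminal — on the buyer under both terms; not part of either seller's price.
From CFR to FOB, the seller no longer bears: freight.
FOB price = 106990.84 − 3807.95 = 103182.89

FOB price: CHF 103182.89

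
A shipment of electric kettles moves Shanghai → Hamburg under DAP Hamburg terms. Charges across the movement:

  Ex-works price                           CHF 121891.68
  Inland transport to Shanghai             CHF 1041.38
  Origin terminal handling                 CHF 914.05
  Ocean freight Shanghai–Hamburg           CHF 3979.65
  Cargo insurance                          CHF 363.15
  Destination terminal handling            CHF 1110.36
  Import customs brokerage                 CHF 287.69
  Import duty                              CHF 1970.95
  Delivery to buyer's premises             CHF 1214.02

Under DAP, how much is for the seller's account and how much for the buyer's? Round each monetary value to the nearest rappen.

DAP: the seller bears all costs to the named destination except import duty and clearance.
Seller's account: goods 121891.68 + inland to port 1041.38 + origin terminal 914.05 + freight 3979.65 + insurance 363.15 + destination terminal 1110.36 + delivery 1214.02 = 130514.29
Buyer's account: brokerage 287.69 + duty 1970.95 = 2258.64

Seller: CHF 130514.29; buyer: CHF 2258.64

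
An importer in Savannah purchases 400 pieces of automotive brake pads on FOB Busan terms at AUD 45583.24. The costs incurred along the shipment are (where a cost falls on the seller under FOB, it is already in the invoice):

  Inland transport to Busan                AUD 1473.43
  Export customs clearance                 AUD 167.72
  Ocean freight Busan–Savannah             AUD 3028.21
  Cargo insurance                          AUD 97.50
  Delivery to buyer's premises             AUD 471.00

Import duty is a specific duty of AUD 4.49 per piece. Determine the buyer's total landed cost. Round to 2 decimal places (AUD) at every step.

Total landed cost: AUD 50975.95

FOB: the seller bears costs until goods are on board at the origin port; the buyer bears freight, insurance and all costs thereafter.
Already in the invoice (seller's account under FOB): inland to port, export clearance — exclude.
CIF value = FOB price + freight + insurance = 45583.24 + 3028.21 + 97.50 = 48708.95
Import duty = 400 × 4.49 = 1796.00
Buyer bears: freight 3028.21 + insurance 97.50 + delivery 471.00 + duty 1796.00 = 5392.71
Landed cost = invoice 45583.24 + 5392.71 = 50975.95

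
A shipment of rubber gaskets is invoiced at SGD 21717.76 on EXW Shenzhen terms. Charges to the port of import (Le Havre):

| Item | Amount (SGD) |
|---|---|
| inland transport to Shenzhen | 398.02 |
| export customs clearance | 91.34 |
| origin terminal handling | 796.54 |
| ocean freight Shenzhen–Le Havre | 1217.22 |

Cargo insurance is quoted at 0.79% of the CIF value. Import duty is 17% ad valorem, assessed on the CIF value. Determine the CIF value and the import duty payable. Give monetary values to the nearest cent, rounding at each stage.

CIF value: SGD 24413.75; import duty: SGD 4150.34

Let C be the CIF value. C = EXW price + pre-shipment costs + freight + 0.79% × C
C − 0.79% × C = 21717.76 + 398.02 + 91.34 + 796.54 + 1217.22
0.9921 × C = 24220.88
C = 24220.88 / 0.9921 = 24413.75
Insurance premium = 0.79% × 24413.75 = 192.87
Import duty = 24413.75 × 17% = 4150.34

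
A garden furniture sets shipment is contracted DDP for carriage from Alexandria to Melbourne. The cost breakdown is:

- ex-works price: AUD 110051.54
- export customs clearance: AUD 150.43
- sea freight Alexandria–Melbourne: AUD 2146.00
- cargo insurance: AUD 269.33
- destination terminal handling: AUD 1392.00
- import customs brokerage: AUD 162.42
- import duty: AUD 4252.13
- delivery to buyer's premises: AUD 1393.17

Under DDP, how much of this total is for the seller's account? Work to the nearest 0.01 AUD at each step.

Seller's account: AUD 119817.02

DDP: the seller bears all costs including import duty.
Seller's account: goods 110051.54 + export clearance 150.43 + freight 2146.00 + insurance 269.33 + destination terminal 1392.00 + brokerage 162.42 + duty 4252.13 + delivery 1393.17 = 119817.02
Buyer's account: 0.00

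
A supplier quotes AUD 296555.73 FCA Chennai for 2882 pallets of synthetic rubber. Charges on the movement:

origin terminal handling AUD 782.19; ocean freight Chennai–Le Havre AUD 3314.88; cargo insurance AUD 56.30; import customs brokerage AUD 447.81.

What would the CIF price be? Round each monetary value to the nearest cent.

Not relevant to the conversion: brokerage — on the buyer under both terms; not part of either seller's price.
From FCA to CIF, the seller additionally bears: origin terminal, freight, insurance.
CIF price = 296555.73 + 782.19 + 3314.88 + 56.30 = 300709.10

CIF price: AUD 300709.10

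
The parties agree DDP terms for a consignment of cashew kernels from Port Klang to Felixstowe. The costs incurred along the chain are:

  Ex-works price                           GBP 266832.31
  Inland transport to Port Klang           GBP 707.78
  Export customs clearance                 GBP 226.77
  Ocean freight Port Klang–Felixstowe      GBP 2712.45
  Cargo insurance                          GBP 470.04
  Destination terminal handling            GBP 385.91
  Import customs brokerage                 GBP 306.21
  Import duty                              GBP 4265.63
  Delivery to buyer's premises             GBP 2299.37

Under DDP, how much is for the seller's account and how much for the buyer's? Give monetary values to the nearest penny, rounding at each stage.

DDP: the seller bears all costs including import duty.
Seller's account: goods 266832.31 + inland to port 707.78 + export clearance 226.77 + freight 2712.45 + insurance 470.04 + destination terminal 385.91 + brokerage 306.21 + duty 4265.63 + delivery 2299.37 = 278206.47
Buyer's account: 0.00

Seller: GBP 278206.47; buyer: GBP 0.00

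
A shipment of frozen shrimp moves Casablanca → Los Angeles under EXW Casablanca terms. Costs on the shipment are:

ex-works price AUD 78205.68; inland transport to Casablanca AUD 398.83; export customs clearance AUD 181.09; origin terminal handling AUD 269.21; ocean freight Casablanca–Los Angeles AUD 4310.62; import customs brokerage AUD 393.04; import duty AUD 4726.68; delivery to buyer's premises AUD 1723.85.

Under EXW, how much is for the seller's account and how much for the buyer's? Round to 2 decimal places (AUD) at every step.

EXW: the seller makes goods available at their premises; the buyer bears all onward costs.
Seller's account: goods 78205.68 = 78205.68
Buyer's account: inland to port 398.83 + export clearance 181.09 + origin terminal 269.21 + freight 4310.62 + brokerage 393.04 + duty 4726.68 + delivery 1723.85 = 12003.32

Seller: AUD 78205.68; buyer: AUD 12003.32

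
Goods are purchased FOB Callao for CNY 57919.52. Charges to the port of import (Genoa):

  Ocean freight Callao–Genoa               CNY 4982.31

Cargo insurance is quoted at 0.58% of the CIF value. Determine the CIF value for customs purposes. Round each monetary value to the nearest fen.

CIF value: CNY 63268.79

Let C be the CIF value. C = FOB price + freight + 0.58% × C
C − 0.58% × C = 57919.52 + 4982.31
0.9942 × C = 62901.83
C = 62901.83 / 0.9942 = 63268.79
Insurance premium = 0.58% × 63268.79 = 366.96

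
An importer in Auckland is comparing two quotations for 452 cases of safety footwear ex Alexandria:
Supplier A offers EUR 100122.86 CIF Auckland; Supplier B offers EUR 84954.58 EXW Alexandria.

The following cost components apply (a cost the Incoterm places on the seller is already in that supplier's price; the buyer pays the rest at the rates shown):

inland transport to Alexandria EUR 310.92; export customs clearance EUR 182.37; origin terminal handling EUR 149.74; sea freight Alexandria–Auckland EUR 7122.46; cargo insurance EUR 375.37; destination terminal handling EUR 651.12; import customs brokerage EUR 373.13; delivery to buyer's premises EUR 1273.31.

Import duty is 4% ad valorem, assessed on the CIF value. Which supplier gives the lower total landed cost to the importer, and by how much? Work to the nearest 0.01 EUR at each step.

Supplier B is cheaper by EUR 7308.51

Supplier A (CIF):
The CIF price already equals the CIF value: 100122.86
Import duty = 100122.86 × 4% = 4004.91
Buyer bears (A): 651.12 + 373.13 + 1273.31 = 2297.56
Landed cost (A) = invoice 100122.86 + 2297.56 + duty 4004.91 = 106425.33
Supplier B (EXW):
CIF value = EXW price + inland to port + export clearance + origin terminal + freight + insurance = 84954.58 + 310.92 + 182.37 + 149.74 + 7122.46 + 375.37 = 93095.44
Import duty = 93095.44 × 4% = 3723.82
Buyer bears (B): 310.92 + 182.37 + 149.74 + 7122.46 + 375.37 + 651.12 + 373.13 + 1273.31 = 10438.42
Landed cost (B) = invoice 84954.58 + 10438.42 + duty 3723.82 = 99116.82
Difference = |106425.33 − 99116.82| = 7308.51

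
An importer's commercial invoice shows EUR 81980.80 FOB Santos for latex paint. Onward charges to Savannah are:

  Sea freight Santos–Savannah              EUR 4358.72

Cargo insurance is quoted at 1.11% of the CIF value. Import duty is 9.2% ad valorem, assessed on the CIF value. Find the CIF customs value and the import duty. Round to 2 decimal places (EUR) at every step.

Let C be the CIF value. C = FOB price + freight + 1.11% × C
C − 1.11% × C = 81980.80 + 4358.72
0.9889 × C = 86339.52
C = 86339.52 / 0.9889 = 87308.65
Insurance premium = 1.11% × 87308.65 = 969.13
Import duty = 87308.65 × 9.2% = 8032.40

CIF value: EUR 87308.65; import duty: EUR 8032.40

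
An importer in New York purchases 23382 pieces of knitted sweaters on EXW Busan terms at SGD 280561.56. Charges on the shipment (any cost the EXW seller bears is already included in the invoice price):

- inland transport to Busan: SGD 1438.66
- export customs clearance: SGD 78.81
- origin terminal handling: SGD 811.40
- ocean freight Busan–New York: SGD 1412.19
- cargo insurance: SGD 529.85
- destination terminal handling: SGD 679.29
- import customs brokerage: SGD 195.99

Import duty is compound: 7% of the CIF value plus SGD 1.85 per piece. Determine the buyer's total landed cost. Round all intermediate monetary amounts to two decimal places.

Total landed cost: SGD 348902.72

EXW: the seller makes goods available at their premises; the buyer bears all onward costs.
CIF value = EXW price + inland to port + export clearance + origin terminal + freight + insurance = 280561.56 + 1438.66 + 78.81 + 811.40 + 1412.19 + 529.85 = 284832.47
Ad valorem component: 284832.47 × 7% = 19938.27
Specific component: 23382 × 1.85 = 43256.70
Import duty = 19938.27 + 43256.70 = 63194.97
Buyer bears: inland to port 1438.66 + export clearance 78.81 + origin terminal 811.40 + freight 1412.19 + insurance 529.85 + destination terminal 679.29 + brokerage 195.99 + duty 63194.97 = 68341.16
Landed cost = invoice 280561.56 + 68341.16 = 348902.72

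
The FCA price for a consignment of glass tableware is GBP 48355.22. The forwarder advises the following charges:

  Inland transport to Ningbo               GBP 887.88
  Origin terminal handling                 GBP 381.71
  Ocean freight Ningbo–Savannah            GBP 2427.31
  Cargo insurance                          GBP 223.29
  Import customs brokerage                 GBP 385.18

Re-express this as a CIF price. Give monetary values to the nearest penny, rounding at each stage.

Not relevant to the conversion: inland to port — on the seller under both FCA and CIF; already in the FCA price and stays in the CIF price. brokerage — on the buyer under both terms; not part of either seller's price.
From FCA to CIF, the seller additionally bears: origin terminal, freight, insurance.
CIF price = 48355.22 + 381.71 + 2427.31 + 223.29 = 51387.53

CIF price: GBP 51387.53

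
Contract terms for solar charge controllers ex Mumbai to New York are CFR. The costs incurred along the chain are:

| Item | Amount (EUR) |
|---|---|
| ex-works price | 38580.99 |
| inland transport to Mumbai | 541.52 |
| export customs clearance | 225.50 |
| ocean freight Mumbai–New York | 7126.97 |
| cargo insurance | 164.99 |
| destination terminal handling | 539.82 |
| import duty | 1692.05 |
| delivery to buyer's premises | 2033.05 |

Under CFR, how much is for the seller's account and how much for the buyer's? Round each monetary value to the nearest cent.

CFR: the seller pays costs through ocean freight to the destination port, but not insurance.
Seller's account: goods 38580.99 + inland to port 541.52 + export clearance 225.50 + freight 7126.97 = 46474.98
Buyer's account: insurance 164.99 + destination terminal 539.82 + duty 1692.05 + delivery 2033.05 = 4429.91

Seller: EUR 46474.98; buyer: EUR 4429.91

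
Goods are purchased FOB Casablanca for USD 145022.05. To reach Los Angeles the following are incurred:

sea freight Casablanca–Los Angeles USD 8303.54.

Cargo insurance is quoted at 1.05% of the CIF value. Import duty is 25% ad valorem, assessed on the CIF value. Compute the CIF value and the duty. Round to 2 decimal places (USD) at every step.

Let C be the CIF value. C = FOB price + freight + 1.05% × C
C − 1.05% × C = 145022.05 + 8303.54
0.9895 × C = 153325.59
C = 153325.59 / 0.9895 = 154952.59
Insurance premium = 1.05% × 154952.59 = 1627.00
Import duty = 154952.59 × 25% = 38738.15

CIF value: USD 154952.59; import duty: USD 38738.15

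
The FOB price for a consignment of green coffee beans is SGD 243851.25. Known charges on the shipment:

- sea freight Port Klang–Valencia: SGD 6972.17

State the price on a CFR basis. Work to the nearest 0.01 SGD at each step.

CFR price: SGD 250823.42

From FOB to CFR, the seller additionally bears: freight.
CFR price = 243851.25 + 6972.17 = 250823.42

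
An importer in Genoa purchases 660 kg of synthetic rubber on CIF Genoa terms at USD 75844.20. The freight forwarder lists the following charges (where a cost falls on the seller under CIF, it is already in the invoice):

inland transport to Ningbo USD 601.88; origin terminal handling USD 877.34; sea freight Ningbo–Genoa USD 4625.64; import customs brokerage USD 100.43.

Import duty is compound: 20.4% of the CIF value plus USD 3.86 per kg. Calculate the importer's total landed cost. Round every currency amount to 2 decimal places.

CIF: the seller pays costs through ocean freight and marine insurance to the destination port.
Already in the invoice (seller's account under CIF): inland to port, origin terminal, freight — exclude.
The CIF price already equals the CIF value: 75844.20
Ad valorem component: 75844.20 × 20.4% = 15472.22
Specific component: 660 × 3.86 = 2547.60
Import duty = 15472.22 + 2547.60 = 18019.82
Buyer bears: brokerage 100.43 + duty 18019.82 = 18120.25
Landed cost = invoice 75844.20 + 18120.25 = 93964.45

Total landed cost: USD 93964.45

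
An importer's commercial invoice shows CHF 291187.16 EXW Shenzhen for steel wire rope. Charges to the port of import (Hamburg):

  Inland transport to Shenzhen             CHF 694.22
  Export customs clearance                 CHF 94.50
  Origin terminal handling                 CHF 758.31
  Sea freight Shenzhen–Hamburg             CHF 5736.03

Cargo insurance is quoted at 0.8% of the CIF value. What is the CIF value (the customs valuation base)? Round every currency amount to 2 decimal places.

CIF value: CHF 300877.24

Let C be the CIF value. C = EXW price + pre-shipment costs + freight + 0.8% × C
C − 0.8% × C = 291187.16 + 694.22 + 94.50 + 758.31 + 5736.03
0.992 × C = 298470.22
C = 298470.22 / 0.992 = 300877.24
Insurance premium = 0.8% × 300877.24 = 2407.02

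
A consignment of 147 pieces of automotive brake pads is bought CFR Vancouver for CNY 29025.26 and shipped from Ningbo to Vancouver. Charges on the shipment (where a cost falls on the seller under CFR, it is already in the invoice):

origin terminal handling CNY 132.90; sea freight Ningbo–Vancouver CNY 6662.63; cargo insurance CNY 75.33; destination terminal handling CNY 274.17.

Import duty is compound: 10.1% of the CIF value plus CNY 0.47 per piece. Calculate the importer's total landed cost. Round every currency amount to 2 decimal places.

Total landed cost: CNY 32383.01

CFR: the seller pays costs through ocean freight to the destination port, but not insurance.
Already in the invoice (seller's account under CFR): origin terminal, freight — exclude.
CIF value = CFR price + insurance = 29025.26 + 75.33 = 29100.59
Ad valorem component: 29100.59 × 10.1% = 2939.16
Specific component: 147 × 0.47 = 69.09
Import duty = 2939.16 + 69.09 = 3008.25
Buyer bears: insurance 75.33 + destination terminal 274.17 + duty 3008.25 = 3357.75
Landed cost = invoice 29025.26 + 3357.75 = 32383.01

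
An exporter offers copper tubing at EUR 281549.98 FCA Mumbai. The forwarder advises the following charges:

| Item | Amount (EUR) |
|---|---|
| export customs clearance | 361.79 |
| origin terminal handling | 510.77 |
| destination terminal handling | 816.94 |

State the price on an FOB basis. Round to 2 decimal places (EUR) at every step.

Not relevant to the conversion: export clearance — on the seller under both FCA and FOB; already in the FCA price and stays in the FOB price. destination terminal — on the buyer under both terms; not part of either seller's price.
From FCA to FOB, the seller additionally bears: origin terminal.
FOB price = 281549.98 + 510.77 = 282060.75

FOB price: EUR 282060.75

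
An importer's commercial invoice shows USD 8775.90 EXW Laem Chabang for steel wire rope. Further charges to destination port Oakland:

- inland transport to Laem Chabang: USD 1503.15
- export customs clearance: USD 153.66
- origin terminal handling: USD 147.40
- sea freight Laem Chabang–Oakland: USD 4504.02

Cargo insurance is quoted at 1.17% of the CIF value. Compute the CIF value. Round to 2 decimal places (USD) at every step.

CIF value: USD 15262.70

Let C be the CIF value. C = EXW price + pre-shipment costs + freight + 1.17% × C
C − 1.17% × C = 8775.90 + 1503.15 + 153.66 + 147.40 + 4504.02
0.9883 × C = 15084.13
C = 15084.13 / 0.9883 = 15262.70
Insurance premium = 1.17% × 15262.70 = 178.57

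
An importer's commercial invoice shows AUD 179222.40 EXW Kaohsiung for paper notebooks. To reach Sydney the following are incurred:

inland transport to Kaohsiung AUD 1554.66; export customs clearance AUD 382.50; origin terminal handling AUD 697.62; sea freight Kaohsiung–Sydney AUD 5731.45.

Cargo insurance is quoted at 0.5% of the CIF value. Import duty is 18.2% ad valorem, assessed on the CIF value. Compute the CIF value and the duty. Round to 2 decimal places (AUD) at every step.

CIF value: AUD 188531.29; import duty: AUD 34312.69

Let C be the CIF value. C = EXW price + pre-shipment costs + freight + 0.5% × C
C − 0.5% × C = 179222.40 + 1554.66 + 382.50 + 697.62 + 5731.45
0.995 × C = 187588.63
C = 187588.63 / 0.995 = 188531.29
Insurance premium = 0.5% × 188531.29 = 942.66
Import duty = 188531.29 × 18.2% = 34312.69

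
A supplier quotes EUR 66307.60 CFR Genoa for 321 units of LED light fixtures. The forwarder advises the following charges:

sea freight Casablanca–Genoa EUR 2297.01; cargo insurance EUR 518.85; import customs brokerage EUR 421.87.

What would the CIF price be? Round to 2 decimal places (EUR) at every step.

Not relevant to the conversion: freight — on the seller under both CFR and CIF; already in the CFR price and stays in the CIF price. brokerage — on the buyer under both terms; not part of either seller's price.
From CFR to CIF, the seller additionally bears: insurance.
CIF price = 66307.60 + 518.85 = 66826.45

CIF price: EUR 66826.45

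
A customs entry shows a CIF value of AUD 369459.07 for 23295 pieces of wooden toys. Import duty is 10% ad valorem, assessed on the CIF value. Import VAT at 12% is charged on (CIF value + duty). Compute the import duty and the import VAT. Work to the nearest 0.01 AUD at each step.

Import duty = 369459.07 × 10% = 36945.91
VAT base = CIF + duty = 369459.07 + 36945.91 = 406404.98
Import VAT = 406404.98 × 12% = 48768.60

Import duty: AUD 36945.91; import VAT: AUD 48768.60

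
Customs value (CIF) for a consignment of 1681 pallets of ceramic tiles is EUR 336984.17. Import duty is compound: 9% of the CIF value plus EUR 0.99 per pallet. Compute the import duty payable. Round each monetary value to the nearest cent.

Ad valorem component: 336984.17 × 9% = 30328.58
Specific component: 1681 × 0.99 = 1664.19
Import duty = 30328.58 + 1664.19 = 31992.77

Import duty: EUR 31992.77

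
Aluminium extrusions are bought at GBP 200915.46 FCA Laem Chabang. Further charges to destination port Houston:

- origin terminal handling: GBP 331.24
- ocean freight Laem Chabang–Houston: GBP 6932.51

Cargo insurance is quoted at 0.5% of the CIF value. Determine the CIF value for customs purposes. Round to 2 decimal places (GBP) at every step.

CIF value: GBP 209225.34

Let C be the CIF value. C = FCA price + pre-shipment costs + freight + 0.5% × C
C − 0.5% × C = 200915.46 + 331.24 + 6932.51
0.995 × C = 208179.21
C = 208179.21 / 0.995 = 209225.34
Insurance premium = 0.5% × 209225.34 = 1046.13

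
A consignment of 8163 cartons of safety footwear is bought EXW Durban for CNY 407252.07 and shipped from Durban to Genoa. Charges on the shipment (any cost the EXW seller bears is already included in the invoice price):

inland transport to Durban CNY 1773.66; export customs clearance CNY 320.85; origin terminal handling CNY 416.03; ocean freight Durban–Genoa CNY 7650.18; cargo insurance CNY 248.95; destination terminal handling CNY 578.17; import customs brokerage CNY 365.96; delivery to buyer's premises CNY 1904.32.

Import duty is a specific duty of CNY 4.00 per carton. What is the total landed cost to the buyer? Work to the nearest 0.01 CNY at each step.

EXW: the seller makes goods available at their premises; the buyer bears all onward costs.
CIF value = EXW price + inland to port + export clearance + origin terminal + freight + insurance = 407252.07 + 1773.66 + 320.85 + 416.03 + 7650.18 + 248.95 = 417661.74
Import duty = 8163 × 4.00 = 32652.00
Buyer bears: inland to port 1773.66 + export clearance 320.85 + origin terminal 416.03 + freight 7650.18 + insurance 248.95 + destination terminal 578.17 + brokerage 365.96 + delivery 1904.32 + duty 32652.00 = 45910.12
Landed cost = invoice 407252.07 + 45910.12 = 453162.19

Total landed cost: CNY 453162.19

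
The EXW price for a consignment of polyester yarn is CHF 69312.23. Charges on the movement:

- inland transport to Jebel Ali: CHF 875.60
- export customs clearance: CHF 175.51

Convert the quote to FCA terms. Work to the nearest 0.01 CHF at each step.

FCA price: CHF 70363.34

From EXW to FCA, the seller additionally bears: inland to port, export clearance.
FCA price = 69312.23 + 875.60 + 175.51 = 70363.34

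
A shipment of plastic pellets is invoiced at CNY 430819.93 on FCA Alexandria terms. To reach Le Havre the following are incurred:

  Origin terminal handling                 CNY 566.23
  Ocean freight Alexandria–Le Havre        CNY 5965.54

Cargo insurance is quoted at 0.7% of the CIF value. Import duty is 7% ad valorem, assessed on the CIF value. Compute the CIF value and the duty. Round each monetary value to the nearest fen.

CIF value: CNY 440434.74; import duty: CNY 30830.43

Let C be the CIF value. C = FCA price + pre-shipment costs + freight + 0.7% × C
C − 0.7% × C = 430819.93 + 566.23 + 5965.54
0.993 × C = 437351.70
C = 437351.70 / 0.993 = 440434.74
Insurance premium = 0.7% × 440434.74 = 3083.04
Import duty = 440434.74 × 7% = 30830.43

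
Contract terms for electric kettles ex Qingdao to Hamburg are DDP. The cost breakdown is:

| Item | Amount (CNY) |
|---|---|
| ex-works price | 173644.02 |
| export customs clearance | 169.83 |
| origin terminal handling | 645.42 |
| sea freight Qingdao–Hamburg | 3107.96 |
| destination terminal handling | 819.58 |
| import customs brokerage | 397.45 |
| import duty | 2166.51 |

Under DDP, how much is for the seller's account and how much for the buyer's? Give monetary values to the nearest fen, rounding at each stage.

Seller: CNY 180950.77; buyer: CNY 0.00

DDP: the seller bears all costs including import duty.
Seller's account: goods 173644.02 + export clearance 169.83 + origin terminal 645.42 + freight 3107.96 + destination terminal 819.58 + brokerage 397.45 + duty 2166.51 = 180950.77
Buyer's account: 0.00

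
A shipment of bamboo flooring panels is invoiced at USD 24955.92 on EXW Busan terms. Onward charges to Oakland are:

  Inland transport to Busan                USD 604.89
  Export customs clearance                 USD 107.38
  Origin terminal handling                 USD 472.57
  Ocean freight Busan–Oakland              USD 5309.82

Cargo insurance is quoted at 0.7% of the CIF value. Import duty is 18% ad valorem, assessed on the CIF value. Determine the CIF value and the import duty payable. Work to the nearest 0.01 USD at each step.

CIF value: USD 31672.29; import duty: USD 5701.01

Let C be the CIF value. C = EXW price + pre-shipment costs + freight + 0.7% × C
C − 0.7% × C = 24955.92 + 604.89 + 107.38 + 472.57 + 5309.82
0.993 × C = 31450.58
C = 31450.58 / 0.993 = 31672.29
Insurance premium = 0.7% × 31672.29 = 221.71
Import duty = 31672.29 × 18% = 5701.01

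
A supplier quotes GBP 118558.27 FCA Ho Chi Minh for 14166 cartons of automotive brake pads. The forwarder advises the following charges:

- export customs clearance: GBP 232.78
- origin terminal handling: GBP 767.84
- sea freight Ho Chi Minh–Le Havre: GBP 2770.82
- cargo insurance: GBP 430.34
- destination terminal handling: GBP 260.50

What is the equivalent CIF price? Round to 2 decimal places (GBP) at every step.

Not relevant to the conversion: export clearance — on the seller under both FCA and CIF; already in the FCA price and stays in the CIF price. destination terminal — on the buyer under both terms; not part of either seller's price.
From FCA to CIF, the seller additionally bears: origin terminal, freight, insurance.
CIF price = 118558.27 + 767.84 + 2770.82 + 430.34 = 122527.27

CIF price: GBP 122527.27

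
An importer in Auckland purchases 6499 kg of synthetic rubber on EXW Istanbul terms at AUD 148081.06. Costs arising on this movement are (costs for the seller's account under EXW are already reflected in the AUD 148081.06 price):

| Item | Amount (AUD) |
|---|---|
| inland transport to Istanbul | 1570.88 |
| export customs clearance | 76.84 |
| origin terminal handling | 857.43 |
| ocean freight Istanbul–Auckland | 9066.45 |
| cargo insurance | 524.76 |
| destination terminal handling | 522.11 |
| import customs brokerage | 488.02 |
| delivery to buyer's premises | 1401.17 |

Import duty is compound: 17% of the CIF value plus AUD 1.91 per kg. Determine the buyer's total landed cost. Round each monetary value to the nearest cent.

EXW: the seller makes goods available at their premises; the buyer bears all onward costs.
CIF value = EXW price + inland to port + export clearance + origin terminal + freight + insurance = 148081.06 + 1570.88 + 76.84 + 857.43 + 9066.45 + 524.76 = 160177.42
Ad valorem component: 160177.42 × 17% = 27230.16
Specific component: 6499 × 1.91 = 12413.09
Import duty = 27230.16 + 12413.09 = 39643.25
Buyer bears: inland to port 1570.88 + export clearance 76.84 + origin terminal 857.43 + freight 9066.45 + insurance 524.76 + destination terminal 522.11 + brokerage 488.02 + delivery 1401.17 + duty 39643.25 = 54150.91
Landed cost = invoice 148081.06 + 54150.91 = 202231.97

Total landed cost: AUD 202231.97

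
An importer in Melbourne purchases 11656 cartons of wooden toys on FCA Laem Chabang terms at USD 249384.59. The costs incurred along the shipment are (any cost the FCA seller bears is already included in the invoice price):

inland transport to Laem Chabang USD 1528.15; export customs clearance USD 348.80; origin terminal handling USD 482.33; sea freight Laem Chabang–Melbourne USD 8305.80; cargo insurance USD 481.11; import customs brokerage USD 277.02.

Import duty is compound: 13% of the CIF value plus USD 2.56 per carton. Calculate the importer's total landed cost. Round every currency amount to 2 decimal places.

FCA: the seller delivers export-cleared goods to the carrier; the buyer bears costs from that point.
Already in the invoice (seller's account under FCA): inland to port, export clearance — exclude.
CIF value = FCA price + origin terminal + freight + insurance = 249384.59 + 482.33 + 8305.80 + 481.11 = 258653.83
Ad valorem component: 258653.83 × 13% = 33625.00
Specific component: 11656 × 2.56 = 29839.36
Import duty = 33625.00 + 29839.36 = 63464.36
Buyer bears: origin terminal 482.33 + freight 8305.80 + insurance 481.11 + brokerage 277.02 + duty 63464.36 = 73010.62
Landed cost = invoice 249384.59 + 73010.62 = 322395.21

Total landed cost: USD 322395.21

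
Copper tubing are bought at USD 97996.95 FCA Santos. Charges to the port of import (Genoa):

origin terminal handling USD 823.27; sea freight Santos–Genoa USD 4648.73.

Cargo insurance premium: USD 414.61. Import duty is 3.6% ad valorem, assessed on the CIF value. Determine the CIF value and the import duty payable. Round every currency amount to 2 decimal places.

CIF value: USD 103883.56; import duty: USD 3739.81

CIF = FCA price + pre-shipment costs + freight + insurance
CIF = 97996.95 + 823.27 + 4648.73 + 414.61 = 103883.56
Import duty = 103883.56 × 3.6% = 3739.81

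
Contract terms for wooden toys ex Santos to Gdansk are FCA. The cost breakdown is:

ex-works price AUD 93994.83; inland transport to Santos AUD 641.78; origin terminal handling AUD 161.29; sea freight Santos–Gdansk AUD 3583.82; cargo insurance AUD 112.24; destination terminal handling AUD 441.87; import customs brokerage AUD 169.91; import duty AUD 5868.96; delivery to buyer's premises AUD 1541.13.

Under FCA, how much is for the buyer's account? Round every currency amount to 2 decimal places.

Buyer's account: AUD 11879.22

FCA: the seller delivers export-cleared goods to the carrier; the buyer bears costs from that point.
Seller's account: goods 93994.83 + inland to port 641.78 = 94636.61
Buyer's account: origin terminal 161.29 + freight 3583.82 + insurance 112.24 + destination terminal 441.87 + brokerage 169.91 + duty 5868.96 + delivery 1541.13 = 11879.22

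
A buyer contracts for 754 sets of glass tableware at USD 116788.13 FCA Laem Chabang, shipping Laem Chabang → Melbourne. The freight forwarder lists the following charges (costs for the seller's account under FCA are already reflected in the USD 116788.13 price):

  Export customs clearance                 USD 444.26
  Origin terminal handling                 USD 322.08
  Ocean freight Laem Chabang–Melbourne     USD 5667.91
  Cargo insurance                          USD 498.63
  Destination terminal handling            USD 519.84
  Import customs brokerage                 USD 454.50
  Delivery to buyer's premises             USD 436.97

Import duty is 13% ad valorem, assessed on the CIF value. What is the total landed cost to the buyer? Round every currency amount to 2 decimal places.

Total landed cost: USD 140714.04

FCA: the seller delivers export-cleared goods to the carrier; the buyer bears costs from that point.
Already in the invoice (seller's account under FCA): export clearance — exclude.
CIF value = FCA price + origin terminal + freight + insurance = 116788.13 + 322.08 + 5667.91 + 498.63 = 123276.75
Import duty = 123276.75 × 13% = 16025.98
Buyer bears: origin terminal 322.08 + freight 5667.91 + insurance 498.63 + destination terminal 519.84 + brokerage 454.50 + delivery 436.97 + duty 16025.98 = 23925.91
Landed cost = invoice 116788.13 + 23925.91 = 140714.04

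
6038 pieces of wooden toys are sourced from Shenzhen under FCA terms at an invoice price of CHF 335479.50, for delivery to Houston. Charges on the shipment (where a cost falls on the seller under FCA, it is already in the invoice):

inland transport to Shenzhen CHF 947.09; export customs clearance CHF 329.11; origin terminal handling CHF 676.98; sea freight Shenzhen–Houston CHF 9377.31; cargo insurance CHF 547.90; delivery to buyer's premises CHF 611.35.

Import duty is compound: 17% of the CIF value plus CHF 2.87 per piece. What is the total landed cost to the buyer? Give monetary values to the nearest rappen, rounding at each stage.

Total landed cost: CHF 422855.99

FCA: the seller delivers export-cleared goods to the carrier; the buyer bears costs from that point.
Already in the invoice (seller's account under FCA): inland to port, export clearance — exclude.
CIF value = FCA price + origin terminal + freight + insurance = 335479.50 + 676.98 + 9377.31 + 547.90 = 346081.69
Ad valorem component: 346081.69 × 17% = 58833.89
Specific component: 6038 × 2.87 = 17329.06
Import duty = 58833.89 + 17329.06 = 76162.95
Buyer bears: origin terminal 676.98 + freight 9377.31 + insurance 547.90 + delivery 611.35 + duty 76162.95 = 87376.49
Landed cost = invoice 335479.50 + 87376.49 = 422855.99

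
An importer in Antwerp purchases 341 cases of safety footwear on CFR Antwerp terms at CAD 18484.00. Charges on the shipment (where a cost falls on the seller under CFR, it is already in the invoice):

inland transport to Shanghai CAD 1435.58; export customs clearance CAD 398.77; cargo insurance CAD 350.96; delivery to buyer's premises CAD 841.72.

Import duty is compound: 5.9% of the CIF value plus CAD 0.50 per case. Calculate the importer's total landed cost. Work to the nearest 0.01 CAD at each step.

CFR: the seller pays costs through ocean freight to the destination port, but not insurance.
Already in the invoice (seller's account under CFR): inland to port, export clearance — exclude.
CIF value = CFR price + insurance = 18484.00 + 350.96 = 18834.96
Ad valorem component: 18834.96 × 5.9% = 1111.26
Specific component: 341 × 0.50 = 170.50
Import duty = 1111.26 + 170.50 = 1281.76
Buyer bears: insurance 350.96 + delivery 841.72 + duty 1281.76 = 2474.44
Landed cost = invoice 18484.00 + 2474.44 = 20958.44

Total landed cost: CAD 20958.44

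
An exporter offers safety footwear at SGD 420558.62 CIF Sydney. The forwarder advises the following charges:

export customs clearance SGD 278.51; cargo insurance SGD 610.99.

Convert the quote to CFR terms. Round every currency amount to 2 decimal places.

CFR price: SGD 419947.63

Not relevant to the conversion: export clearance — on the seller under both CIF and CFR; already in the CIF price and stays in the CFR price.
From CIF to CFR, the seller no longer bears: insurance.
CFR price = 420558.62 − 610.99 = 419947.63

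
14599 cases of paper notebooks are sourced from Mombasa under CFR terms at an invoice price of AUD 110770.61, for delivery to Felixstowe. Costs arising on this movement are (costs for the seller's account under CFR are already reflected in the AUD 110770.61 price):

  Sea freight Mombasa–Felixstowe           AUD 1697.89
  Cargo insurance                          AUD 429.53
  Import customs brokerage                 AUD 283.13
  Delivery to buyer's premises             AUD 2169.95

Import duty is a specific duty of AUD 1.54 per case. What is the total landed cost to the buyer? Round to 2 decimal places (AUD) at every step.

Total landed cost: AUD 136135.68

CFR: the seller pays costs through ocean freight to the destination port, but not insurance.
Already in the invoice (seller's account under CFR): freight — exclude.
CIF value = CFR price + insurance = 110770.61 + 429.53 = 111200.14
Import duty = 14599 × 1.54 = 22482.46
Buyer bears: insurance 429.53 + brokerage 283.13 + delivery 2169.95 + duty 22482.46 = 25365.07
Landed cost = invoice 110770.61 + 25365.07 = 136135.68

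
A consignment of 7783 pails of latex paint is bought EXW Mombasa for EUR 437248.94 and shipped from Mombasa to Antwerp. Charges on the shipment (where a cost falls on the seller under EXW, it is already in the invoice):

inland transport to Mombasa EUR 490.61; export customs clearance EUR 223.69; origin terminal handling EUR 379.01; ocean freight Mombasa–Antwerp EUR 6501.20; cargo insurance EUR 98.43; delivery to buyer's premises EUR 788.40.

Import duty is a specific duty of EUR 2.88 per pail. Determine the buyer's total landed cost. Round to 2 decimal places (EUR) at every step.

EXW: the seller makes goods available at their premises; the buyer bears all onward costs.
CIF value = EXW price + inland to port + export clearance + origin terminal + freight + insurance = 437248.94 + 490.61 + 223.69 + 379.01 + 6501.20 + 98.43 = 444941.88
Import duty = 7783 × 2.88 = 22415.04
Buyer bears: inland to port 490.61 + export clearance 223.69 + origin terminal 379.01 + freight 6501.20 + insurance 98.43 + delivery 788.40 + duty 22415.04 = 30896.38
Landed cost = invoice 437248.94 + 30896.38 = 468145.32

Total landed cost: EUR 468145.32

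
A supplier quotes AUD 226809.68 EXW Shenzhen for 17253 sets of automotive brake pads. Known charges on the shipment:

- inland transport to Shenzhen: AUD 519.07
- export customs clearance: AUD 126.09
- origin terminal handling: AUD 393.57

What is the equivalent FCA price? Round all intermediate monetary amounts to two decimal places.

Not relevant to the conversion: origin terminal — on the buyer under both terms; not part of either seller's price.
From EXW to FCA, the seller additionally bears: inland to port, export clearance.
FCA price = 226809.68 + 519.07 + 126.09 = 227454.84

FCA price: AUD 227454.84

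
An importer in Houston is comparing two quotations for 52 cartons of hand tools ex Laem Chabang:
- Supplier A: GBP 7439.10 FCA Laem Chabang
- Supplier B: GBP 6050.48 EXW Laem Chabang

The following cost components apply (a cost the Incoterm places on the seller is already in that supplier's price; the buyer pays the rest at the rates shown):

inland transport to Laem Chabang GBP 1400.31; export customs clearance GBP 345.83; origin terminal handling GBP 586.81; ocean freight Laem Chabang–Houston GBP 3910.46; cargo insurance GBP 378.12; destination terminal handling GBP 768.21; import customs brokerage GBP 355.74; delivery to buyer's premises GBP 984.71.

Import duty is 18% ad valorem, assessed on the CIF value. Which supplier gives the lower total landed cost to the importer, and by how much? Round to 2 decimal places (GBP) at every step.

Supplier A (FCA):
CIF value = FCA price + origin terminal + freight + insurance = 7439.10 + 586.81 + 3910.46 + 378.12 = 12314.49
Import duty = 12314.49 × 18% = 2216.61
Buyer bears (A): 586.81 + 3910.46 + 378.12 + 768.21 + 355.74 + 984.71 = 6984.05
Landed cost (A) = invoice 7439.10 + 6984.05 + duty 2216.61 = 16639.76
Supplier B (EXW):
CIF value = EXW price + inland to port + export clearance + origin terminal + freight + insurance = 6050.48 + 1400.31 + 345.83 + 586.81 + 3910.46 + 378.12 = 12672.01
Import duty = 12672.01 × 18% = 2280.96
Buyer bears (B): 1400.31 + 345.83 + 586.81 + 3910.46 + 378.12 + 768.21 + 355.74 + 984.71 = 8730.19
Landed cost (B) = invoice 6050.48 + 8730.19 + duty 2280.96 = 17061.63
Difference = |16639.76 − 17061.63| = 421.87

Supplier A is cheaper by GBP 421.87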